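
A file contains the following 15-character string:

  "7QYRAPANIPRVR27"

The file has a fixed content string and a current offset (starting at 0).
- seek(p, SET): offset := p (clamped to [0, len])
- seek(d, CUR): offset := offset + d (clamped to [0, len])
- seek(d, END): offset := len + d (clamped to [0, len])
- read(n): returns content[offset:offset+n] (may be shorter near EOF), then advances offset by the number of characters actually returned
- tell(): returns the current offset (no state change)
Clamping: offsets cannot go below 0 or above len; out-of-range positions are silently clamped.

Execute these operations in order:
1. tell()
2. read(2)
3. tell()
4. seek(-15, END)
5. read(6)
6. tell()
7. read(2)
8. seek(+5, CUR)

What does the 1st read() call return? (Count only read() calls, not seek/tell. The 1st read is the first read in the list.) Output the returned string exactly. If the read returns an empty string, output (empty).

After 1 (tell()): offset=0
After 2 (read(2)): returned '7Q', offset=2
After 3 (tell()): offset=2
After 4 (seek(-15, END)): offset=0
After 5 (read(6)): returned '7QYRAP', offset=6
After 6 (tell()): offset=6
After 7 (read(2)): returned 'AN', offset=8
After 8 (seek(+5, CUR)): offset=13

Answer: 7Q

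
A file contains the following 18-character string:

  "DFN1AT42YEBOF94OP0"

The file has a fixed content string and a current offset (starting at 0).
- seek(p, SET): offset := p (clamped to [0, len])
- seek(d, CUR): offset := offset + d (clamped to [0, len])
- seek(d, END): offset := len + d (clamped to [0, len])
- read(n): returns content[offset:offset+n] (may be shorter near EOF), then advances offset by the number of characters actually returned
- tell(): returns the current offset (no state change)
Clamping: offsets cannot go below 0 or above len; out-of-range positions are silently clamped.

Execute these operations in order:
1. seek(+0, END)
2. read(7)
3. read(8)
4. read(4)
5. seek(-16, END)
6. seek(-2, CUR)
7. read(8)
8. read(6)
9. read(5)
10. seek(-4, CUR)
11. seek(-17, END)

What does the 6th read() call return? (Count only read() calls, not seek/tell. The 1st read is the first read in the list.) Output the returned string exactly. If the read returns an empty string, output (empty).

After 1 (seek(+0, END)): offset=18
After 2 (read(7)): returned '', offset=18
After 3 (read(8)): returned '', offset=18
After 4 (read(4)): returned '', offset=18
After 5 (seek(-16, END)): offset=2
After 6 (seek(-2, CUR)): offset=0
After 7 (read(8)): returned 'DFN1AT42', offset=8
After 8 (read(6)): returned 'YEBOF9', offset=14
After 9 (read(5)): returned '4OP0', offset=18
After 10 (seek(-4, CUR)): offset=14
After 11 (seek(-17, END)): offset=1

Answer: 4OP0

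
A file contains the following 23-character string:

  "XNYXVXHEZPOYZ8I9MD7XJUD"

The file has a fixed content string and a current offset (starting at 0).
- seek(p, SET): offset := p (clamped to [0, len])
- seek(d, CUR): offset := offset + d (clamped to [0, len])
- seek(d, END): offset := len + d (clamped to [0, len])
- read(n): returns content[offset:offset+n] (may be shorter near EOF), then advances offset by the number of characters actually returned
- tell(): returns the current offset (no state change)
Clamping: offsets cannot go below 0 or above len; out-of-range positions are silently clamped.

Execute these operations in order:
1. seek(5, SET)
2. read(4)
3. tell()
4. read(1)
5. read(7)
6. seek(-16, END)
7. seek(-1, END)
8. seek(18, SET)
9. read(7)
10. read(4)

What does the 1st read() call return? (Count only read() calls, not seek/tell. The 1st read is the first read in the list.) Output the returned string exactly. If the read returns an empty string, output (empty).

Answer: XHEZ

Derivation:
After 1 (seek(5, SET)): offset=5
After 2 (read(4)): returned 'XHEZ', offset=9
After 3 (tell()): offset=9
After 4 (read(1)): returned 'P', offset=10
After 5 (read(7)): returned 'OYZ8I9M', offset=17
After 6 (seek(-16, END)): offset=7
After 7 (seek(-1, END)): offset=22
After 8 (seek(18, SET)): offset=18
After 9 (read(7)): returned '7XJUD', offset=23
After 10 (read(4)): returned '', offset=23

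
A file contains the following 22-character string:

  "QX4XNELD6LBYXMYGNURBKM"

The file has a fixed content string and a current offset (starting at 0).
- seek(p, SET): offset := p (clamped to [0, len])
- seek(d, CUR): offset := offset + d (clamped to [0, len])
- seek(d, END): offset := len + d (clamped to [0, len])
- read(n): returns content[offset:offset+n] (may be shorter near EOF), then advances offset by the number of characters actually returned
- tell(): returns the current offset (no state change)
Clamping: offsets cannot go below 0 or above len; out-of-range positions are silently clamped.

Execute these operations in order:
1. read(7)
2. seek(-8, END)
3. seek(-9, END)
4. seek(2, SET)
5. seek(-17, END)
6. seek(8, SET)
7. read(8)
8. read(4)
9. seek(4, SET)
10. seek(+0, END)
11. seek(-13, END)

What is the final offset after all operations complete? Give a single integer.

Answer: 9

Derivation:
After 1 (read(7)): returned 'QX4XNEL', offset=7
After 2 (seek(-8, END)): offset=14
After 3 (seek(-9, END)): offset=13
After 4 (seek(2, SET)): offset=2
After 5 (seek(-17, END)): offset=5
After 6 (seek(8, SET)): offset=8
After 7 (read(8)): returned '6LBYXMYG', offset=16
After 8 (read(4)): returned 'NURB', offset=20
After 9 (seek(4, SET)): offset=4
After 10 (seek(+0, END)): offset=22
After 11 (seek(-13, END)): offset=9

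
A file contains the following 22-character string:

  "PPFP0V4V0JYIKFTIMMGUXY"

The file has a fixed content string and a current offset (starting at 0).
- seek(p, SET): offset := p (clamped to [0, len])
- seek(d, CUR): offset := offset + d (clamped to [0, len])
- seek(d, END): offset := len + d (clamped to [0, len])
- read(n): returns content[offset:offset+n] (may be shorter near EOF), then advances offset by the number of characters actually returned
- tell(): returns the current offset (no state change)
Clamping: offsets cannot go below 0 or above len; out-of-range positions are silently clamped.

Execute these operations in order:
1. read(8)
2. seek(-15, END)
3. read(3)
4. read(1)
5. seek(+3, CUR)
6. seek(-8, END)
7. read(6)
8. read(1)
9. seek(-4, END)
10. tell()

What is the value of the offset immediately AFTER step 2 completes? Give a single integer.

After 1 (read(8)): returned 'PPFP0V4V', offset=8
After 2 (seek(-15, END)): offset=7

Answer: 7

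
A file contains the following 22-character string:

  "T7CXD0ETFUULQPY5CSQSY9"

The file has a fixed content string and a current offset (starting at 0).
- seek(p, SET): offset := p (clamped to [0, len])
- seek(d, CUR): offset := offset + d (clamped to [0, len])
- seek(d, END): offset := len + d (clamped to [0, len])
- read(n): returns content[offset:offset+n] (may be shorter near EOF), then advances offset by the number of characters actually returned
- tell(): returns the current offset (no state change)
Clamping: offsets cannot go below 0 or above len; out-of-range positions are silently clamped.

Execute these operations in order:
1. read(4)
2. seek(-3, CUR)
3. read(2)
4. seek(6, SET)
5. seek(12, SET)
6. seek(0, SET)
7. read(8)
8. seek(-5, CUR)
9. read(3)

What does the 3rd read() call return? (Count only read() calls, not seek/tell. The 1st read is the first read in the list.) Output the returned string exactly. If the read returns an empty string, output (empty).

After 1 (read(4)): returned 'T7CX', offset=4
After 2 (seek(-3, CUR)): offset=1
After 3 (read(2)): returned '7C', offset=3
After 4 (seek(6, SET)): offset=6
After 5 (seek(12, SET)): offset=12
After 6 (seek(0, SET)): offset=0
After 7 (read(8)): returned 'T7CXD0ET', offset=8
After 8 (seek(-5, CUR)): offset=3
After 9 (read(3)): returned 'XD0', offset=6

Answer: T7CXD0ET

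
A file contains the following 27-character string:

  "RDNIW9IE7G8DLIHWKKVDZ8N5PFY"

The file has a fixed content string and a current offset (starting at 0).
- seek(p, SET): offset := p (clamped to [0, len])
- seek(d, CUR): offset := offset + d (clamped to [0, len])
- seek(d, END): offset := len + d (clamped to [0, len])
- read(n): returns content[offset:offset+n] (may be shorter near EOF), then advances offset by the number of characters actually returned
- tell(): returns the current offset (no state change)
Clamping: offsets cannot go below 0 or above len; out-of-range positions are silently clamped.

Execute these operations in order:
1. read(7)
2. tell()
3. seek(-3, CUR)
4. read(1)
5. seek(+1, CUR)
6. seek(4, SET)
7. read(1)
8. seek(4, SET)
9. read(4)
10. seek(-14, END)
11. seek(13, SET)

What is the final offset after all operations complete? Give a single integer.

Answer: 13

Derivation:
After 1 (read(7)): returned 'RDNIW9I', offset=7
After 2 (tell()): offset=7
After 3 (seek(-3, CUR)): offset=4
After 4 (read(1)): returned 'W', offset=5
After 5 (seek(+1, CUR)): offset=6
After 6 (seek(4, SET)): offset=4
After 7 (read(1)): returned 'W', offset=5
After 8 (seek(4, SET)): offset=4
After 9 (read(4)): returned 'W9IE', offset=8
After 10 (seek(-14, END)): offset=13
After 11 (seek(13, SET)): offset=13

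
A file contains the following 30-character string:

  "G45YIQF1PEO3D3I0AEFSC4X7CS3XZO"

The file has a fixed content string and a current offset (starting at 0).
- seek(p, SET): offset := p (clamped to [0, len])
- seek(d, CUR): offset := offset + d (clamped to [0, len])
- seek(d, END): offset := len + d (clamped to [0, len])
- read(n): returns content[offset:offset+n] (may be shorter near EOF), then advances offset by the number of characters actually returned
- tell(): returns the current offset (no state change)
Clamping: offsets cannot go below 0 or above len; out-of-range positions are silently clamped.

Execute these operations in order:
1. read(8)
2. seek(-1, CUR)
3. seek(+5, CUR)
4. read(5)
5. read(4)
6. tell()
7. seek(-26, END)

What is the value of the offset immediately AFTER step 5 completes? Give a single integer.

Answer: 21

Derivation:
After 1 (read(8)): returned 'G45YIQF1', offset=8
After 2 (seek(-1, CUR)): offset=7
After 3 (seek(+5, CUR)): offset=12
After 4 (read(5)): returned 'D3I0A', offset=17
After 5 (read(4)): returned 'EFSC', offset=21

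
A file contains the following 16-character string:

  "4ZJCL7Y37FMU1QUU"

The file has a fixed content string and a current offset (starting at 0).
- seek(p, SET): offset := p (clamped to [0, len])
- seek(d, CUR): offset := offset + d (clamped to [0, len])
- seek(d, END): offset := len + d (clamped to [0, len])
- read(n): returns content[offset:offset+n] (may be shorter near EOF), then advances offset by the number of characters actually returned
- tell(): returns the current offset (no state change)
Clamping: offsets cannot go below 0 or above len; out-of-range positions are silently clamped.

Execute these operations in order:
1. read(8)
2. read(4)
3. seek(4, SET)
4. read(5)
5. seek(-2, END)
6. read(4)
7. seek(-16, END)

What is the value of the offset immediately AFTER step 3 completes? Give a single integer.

After 1 (read(8)): returned '4ZJCL7Y3', offset=8
After 2 (read(4)): returned '7FMU', offset=12
After 3 (seek(4, SET)): offset=4

Answer: 4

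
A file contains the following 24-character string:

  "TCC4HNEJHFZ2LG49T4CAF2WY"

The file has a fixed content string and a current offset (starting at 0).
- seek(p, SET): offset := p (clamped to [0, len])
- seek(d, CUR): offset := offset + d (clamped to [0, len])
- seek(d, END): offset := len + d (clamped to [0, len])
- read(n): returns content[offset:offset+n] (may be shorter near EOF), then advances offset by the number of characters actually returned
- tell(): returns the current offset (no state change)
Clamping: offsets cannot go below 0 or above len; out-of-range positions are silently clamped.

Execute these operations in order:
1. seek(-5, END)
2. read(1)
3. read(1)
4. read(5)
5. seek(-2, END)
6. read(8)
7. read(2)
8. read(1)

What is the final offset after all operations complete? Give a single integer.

After 1 (seek(-5, END)): offset=19
After 2 (read(1)): returned 'A', offset=20
After 3 (read(1)): returned 'F', offset=21
After 4 (read(5)): returned '2WY', offset=24
After 5 (seek(-2, END)): offset=22
After 6 (read(8)): returned 'WY', offset=24
After 7 (read(2)): returned '', offset=24
After 8 (read(1)): returned '', offset=24

Answer: 24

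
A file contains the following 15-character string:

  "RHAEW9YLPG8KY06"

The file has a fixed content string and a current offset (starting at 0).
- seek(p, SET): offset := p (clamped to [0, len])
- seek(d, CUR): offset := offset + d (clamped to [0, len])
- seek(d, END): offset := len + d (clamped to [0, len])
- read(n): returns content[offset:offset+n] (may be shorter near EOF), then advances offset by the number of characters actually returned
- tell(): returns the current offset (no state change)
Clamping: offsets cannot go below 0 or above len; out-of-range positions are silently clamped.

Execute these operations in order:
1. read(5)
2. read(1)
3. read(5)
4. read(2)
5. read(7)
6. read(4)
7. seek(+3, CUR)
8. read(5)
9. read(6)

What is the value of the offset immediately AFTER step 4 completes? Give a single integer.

After 1 (read(5)): returned 'RHAEW', offset=5
After 2 (read(1)): returned '9', offset=6
After 3 (read(5)): returned 'YLPG8', offset=11
After 4 (read(2)): returned 'KY', offset=13

Answer: 13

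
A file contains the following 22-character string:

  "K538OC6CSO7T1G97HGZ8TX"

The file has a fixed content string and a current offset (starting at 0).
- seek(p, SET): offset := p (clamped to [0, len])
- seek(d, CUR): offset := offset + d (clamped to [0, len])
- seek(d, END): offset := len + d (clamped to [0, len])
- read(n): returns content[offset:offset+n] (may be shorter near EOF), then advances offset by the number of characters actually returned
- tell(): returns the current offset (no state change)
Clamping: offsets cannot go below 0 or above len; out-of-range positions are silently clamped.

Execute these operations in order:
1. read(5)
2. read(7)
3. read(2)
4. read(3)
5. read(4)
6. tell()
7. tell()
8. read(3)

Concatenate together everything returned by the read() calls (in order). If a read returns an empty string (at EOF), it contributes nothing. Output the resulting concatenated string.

Answer: K538OC6CSO7T1G97HGZ8TX

Derivation:
After 1 (read(5)): returned 'K538O', offset=5
After 2 (read(7)): returned 'C6CSO7T', offset=12
After 3 (read(2)): returned '1G', offset=14
After 4 (read(3)): returned '97H', offset=17
After 5 (read(4)): returned 'GZ8T', offset=21
After 6 (tell()): offset=21
After 7 (tell()): offset=21
After 8 (read(3)): returned 'X', offset=22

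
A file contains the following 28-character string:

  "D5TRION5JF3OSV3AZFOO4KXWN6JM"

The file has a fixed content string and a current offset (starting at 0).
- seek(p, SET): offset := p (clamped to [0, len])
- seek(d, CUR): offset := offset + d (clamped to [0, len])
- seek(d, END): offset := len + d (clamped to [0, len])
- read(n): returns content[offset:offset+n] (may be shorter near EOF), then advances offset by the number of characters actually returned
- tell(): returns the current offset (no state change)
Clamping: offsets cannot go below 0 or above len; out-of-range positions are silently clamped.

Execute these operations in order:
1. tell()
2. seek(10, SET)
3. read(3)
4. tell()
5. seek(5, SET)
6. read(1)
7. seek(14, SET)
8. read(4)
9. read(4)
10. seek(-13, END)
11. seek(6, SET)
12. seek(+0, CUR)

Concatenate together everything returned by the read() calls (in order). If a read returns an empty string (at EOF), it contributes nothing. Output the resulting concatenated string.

After 1 (tell()): offset=0
After 2 (seek(10, SET)): offset=10
After 3 (read(3)): returned '3OS', offset=13
After 4 (tell()): offset=13
After 5 (seek(5, SET)): offset=5
After 6 (read(1)): returned 'O', offset=6
After 7 (seek(14, SET)): offset=14
After 8 (read(4)): returned '3AZF', offset=18
After 9 (read(4)): returned 'OO4K', offset=22
After 10 (seek(-13, END)): offset=15
After 11 (seek(6, SET)): offset=6
After 12 (seek(+0, CUR)): offset=6

Answer: 3OSO3AZFOO4K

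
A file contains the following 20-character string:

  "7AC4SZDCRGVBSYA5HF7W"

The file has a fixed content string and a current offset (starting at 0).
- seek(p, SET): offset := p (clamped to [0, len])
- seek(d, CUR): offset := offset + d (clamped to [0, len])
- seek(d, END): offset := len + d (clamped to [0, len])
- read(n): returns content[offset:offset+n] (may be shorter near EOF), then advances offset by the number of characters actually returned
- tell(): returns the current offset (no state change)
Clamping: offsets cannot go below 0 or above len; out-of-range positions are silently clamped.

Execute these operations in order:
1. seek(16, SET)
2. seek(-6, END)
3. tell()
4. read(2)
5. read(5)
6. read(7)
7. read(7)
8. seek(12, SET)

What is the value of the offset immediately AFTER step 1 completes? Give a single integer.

Answer: 16

Derivation:
After 1 (seek(16, SET)): offset=16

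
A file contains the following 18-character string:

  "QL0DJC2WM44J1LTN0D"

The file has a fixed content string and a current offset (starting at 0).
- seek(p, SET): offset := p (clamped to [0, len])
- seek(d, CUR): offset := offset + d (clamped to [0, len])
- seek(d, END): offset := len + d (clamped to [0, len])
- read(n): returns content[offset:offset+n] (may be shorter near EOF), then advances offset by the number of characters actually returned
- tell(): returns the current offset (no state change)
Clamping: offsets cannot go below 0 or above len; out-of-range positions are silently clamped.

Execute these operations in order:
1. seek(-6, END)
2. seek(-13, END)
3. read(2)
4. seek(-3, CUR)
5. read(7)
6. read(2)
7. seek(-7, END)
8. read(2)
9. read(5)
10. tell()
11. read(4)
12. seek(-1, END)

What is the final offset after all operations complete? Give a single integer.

After 1 (seek(-6, END)): offset=12
After 2 (seek(-13, END)): offset=5
After 3 (read(2)): returned 'C2', offset=7
After 4 (seek(-3, CUR)): offset=4
After 5 (read(7)): returned 'JC2WM44', offset=11
After 6 (read(2)): returned 'J1', offset=13
After 7 (seek(-7, END)): offset=11
After 8 (read(2)): returned 'J1', offset=13
After 9 (read(5)): returned 'LTN0D', offset=18
After 10 (tell()): offset=18
After 11 (read(4)): returned '', offset=18
After 12 (seek(-1, END)): offset=17

Answer: 17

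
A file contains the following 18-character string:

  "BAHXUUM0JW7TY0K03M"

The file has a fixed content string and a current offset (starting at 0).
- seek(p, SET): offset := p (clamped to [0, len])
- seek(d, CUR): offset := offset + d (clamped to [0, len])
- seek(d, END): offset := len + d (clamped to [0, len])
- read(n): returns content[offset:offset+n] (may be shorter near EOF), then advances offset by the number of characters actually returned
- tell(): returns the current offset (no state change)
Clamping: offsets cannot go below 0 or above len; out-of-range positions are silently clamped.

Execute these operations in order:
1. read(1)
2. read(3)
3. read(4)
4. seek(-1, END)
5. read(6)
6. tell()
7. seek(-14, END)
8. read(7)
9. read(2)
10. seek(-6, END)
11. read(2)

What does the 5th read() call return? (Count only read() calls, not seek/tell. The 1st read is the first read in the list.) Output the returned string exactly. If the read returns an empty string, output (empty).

Answer: UUM0JW7

Derivation:
After 1 (read(1)): returned 'B', offset=1
After 2 (read(3)): returned 'AHX', offset=4
After 3 (read(4)): returned 'UUM0', offset=8
After 4 (seek(-1, END)): offset=17
After 5 (read(6)): returned 'M', offset=18
After 6 (tell()): offset=18
After 7 (seek(-14, END)): offset=4
After 8 (read(7)): returned 'UUM0JW7', offset=11
After 9 (read(2)): returned 'TY', offset=13
After 10 (seek(-6, END)): offset=12
After 11 (read(2)): returned 'Y0', offset=14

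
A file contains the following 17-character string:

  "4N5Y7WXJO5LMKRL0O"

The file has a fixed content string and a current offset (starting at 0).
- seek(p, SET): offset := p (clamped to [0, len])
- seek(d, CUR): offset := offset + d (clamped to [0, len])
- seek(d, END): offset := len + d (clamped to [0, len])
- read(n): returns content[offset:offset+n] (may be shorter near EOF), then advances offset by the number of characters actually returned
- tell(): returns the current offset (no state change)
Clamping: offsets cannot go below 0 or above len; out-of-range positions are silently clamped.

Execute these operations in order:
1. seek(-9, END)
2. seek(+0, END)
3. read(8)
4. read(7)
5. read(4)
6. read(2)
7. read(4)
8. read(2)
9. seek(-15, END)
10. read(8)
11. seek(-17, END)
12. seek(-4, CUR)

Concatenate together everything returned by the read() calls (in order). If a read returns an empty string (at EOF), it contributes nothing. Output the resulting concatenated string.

Answer: 5Y7WXJO5

Derivation:
After 1 (seek(-9, END)): offset=8
After 2 (seek(+0, END)): offset=17
After 3 (read(8)): returned '', offset=17
After 4 (read(7)): returned '', offset=17
After 5 (read(4)): returned '', offset=17
After 6 (read(2)): returned '', offset=17
After 7 (read(4)): returned '', offset=17
After 8 (read(2)): returned '', offset=17
After 9 (seek(-15, END)): offset=2
After 10 (read(8)): returned '5Y7WXJO5', offset=10
After 11 (seek(-17, END)): offset=0
After 12 (seek(-4, CUR)): offset=0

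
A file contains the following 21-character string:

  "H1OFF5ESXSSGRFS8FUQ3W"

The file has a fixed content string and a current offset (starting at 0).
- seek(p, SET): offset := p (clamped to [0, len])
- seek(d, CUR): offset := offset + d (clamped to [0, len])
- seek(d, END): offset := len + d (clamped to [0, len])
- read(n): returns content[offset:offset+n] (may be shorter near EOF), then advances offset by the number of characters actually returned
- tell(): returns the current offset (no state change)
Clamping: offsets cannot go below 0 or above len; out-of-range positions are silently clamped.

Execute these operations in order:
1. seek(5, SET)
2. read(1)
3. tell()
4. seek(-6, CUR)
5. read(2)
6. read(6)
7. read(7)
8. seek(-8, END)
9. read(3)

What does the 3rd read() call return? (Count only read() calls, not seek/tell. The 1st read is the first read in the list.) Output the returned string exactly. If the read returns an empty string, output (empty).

Answer: OFF5ES

Derivation:
After 1 (seek(5, SET)): offset=5
After 2 (read(1)): returned '5', offset=6
After 3 (tell()): offset=6
After 4 (seek(-6, CUR)): offset=0
After 5 (read(2)): returned 'H1', offset=2
After 6 (read(6)): returned 'OFF5ES', offset=8
After 7 (read(7)): returned 'XSSGRFS', offset=15
After 8 (seek(-8, END)): offset=13
After 9 (read(3)): returned 'FS8', offset=16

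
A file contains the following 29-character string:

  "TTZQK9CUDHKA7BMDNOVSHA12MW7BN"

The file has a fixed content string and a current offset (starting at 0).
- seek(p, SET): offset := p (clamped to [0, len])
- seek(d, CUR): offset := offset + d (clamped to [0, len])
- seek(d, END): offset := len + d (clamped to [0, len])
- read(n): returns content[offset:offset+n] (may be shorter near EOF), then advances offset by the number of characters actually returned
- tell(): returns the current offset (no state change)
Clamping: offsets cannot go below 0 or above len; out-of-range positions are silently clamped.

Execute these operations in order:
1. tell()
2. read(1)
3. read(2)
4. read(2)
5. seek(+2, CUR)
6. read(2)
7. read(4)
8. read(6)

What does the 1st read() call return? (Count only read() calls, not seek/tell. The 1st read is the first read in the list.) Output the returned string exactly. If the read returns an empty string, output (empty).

After 1 (tell()): offset=0
After 2 (read(1)): returned 'T', offset=1
After 3 (read(2)): returned 'TZ', offset=3
After 4 (read(2)): returned 'QK', offset=5
After 5 (seek(+2, CUR)): offset=7
After 6 (read(2)): returned 'UD', offset=9
After 7 (read(4)): returned 'HKA7', offset=13
After 8 (read(6)): returned 'BMDNOV', offset=19

Answer: T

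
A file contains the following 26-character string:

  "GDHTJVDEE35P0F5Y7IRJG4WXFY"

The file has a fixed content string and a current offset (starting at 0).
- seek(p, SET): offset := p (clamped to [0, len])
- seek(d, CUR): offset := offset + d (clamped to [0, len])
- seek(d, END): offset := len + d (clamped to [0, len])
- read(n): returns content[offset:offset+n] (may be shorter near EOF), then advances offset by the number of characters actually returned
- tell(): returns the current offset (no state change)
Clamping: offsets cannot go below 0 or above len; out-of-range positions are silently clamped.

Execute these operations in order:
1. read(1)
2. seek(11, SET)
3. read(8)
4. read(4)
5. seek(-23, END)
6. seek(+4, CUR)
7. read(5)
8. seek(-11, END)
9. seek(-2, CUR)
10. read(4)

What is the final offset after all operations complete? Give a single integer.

Answer: 17

Derivation:
After 1 (read(1)): returned 'G', offset=1
After 2 (seek(11, SET)): offset=11
After 3 (read(8)): returned 'P0F5Y7IR', offset=19
After 4 (read(4)): returned 'JG4W', offset=23
After 5 (seek(-23, END)): offset=3
After 6 (seek(+4, CUR)): offset=7
After 7 (read(5)): returned 'EE35P', offset=12
After 8 (seek(-11, END)): offset=15
After 9 (seek(-2, CUR)): offset=13
After 10 (read(4)): returned 'F5Y7', offset=17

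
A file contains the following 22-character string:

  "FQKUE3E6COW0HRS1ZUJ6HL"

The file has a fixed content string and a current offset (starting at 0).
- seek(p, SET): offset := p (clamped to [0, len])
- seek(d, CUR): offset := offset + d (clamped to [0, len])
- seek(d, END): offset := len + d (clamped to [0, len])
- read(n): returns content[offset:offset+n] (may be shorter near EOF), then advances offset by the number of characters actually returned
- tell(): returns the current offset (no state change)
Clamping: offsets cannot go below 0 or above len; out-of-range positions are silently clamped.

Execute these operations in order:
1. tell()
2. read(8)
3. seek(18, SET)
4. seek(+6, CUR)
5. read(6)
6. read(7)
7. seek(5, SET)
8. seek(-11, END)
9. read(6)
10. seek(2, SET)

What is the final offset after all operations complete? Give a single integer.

Answer: 2

Derivation:
After 1 (tell()): offset=0
After 2 (read(8)): returned 'FQKUE3E6', offset=8
After 3 (seek(18, SET)): offset=18
After 4 (seek(+6, CUR)): offset=22
After 5 (read(6)): returned '', offset=22
After 6 (read(7)): returned '', offset=22
After 7 (seek(5, SET)): offset=5
After 8 (seek(-11, END)): offset=11
After 9 (read(6)): returned '0HRS1Z', offset=17
After 10 (seek(2, SET)): offset=2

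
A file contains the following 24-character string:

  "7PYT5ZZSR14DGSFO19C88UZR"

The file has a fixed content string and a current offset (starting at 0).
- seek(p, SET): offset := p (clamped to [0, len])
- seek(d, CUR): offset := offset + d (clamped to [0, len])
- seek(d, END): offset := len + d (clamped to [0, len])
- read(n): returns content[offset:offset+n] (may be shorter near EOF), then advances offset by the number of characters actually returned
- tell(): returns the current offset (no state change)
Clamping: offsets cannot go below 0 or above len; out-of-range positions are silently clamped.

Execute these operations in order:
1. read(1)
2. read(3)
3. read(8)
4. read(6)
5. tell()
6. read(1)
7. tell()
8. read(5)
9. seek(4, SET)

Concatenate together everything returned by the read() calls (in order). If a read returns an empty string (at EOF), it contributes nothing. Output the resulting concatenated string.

After 1 (read(1)): returned '7', offset=1
After 2 (read(3)): returned 'PYT', offset=4
After 3 (read(8)): returned '5ZZSR14D', offset=12
After 4 (read(6)): returned 'GSFO19', offset=18
After 5 (tell()): offset=18
After 6 (read(1)): returned 'C', offset=19
After 7 (tell()): offset=19
After 8 (read(5)): returned '88UZR', offset=24
After 9 (seek(4, SET)): offset=4

Answer: 7PYT5ZZSR14DGSFO19C88UZR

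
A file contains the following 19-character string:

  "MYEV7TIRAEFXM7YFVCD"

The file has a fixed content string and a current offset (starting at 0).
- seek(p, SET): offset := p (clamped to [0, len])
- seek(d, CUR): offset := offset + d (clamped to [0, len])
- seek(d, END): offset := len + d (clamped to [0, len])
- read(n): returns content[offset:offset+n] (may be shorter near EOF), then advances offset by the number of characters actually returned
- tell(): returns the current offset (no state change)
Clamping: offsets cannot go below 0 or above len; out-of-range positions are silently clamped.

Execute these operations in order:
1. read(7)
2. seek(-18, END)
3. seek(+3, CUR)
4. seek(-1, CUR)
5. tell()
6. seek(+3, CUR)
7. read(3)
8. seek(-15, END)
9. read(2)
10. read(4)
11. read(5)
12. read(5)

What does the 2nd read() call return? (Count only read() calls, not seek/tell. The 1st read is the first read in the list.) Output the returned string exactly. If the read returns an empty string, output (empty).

After 1 (read(7)): returned 'MYEV7TI', offset=7
After 2 (seek(-18, END)): offset=1
After 3 (seek(+3, CUR)): offset=4
After 4 (seek(-1, CUR)): offset=3
After 5 (tell()): offset=3
After 6 (seek(+3, CUR)): offset=6
After 7 (read(3)): returned 'IRA', offset=9
After 8 (seek(-15, END)): offset=4
After 9 (read(2)): returned '7T', offset=6
After 10 (read(4)): returned 'IRAE', offset=10
After 11 (read(5)): returned 'FXM7Y', offset=15
After 12 (read(5)): returned 'FVCD', offset=19

Answer: IRA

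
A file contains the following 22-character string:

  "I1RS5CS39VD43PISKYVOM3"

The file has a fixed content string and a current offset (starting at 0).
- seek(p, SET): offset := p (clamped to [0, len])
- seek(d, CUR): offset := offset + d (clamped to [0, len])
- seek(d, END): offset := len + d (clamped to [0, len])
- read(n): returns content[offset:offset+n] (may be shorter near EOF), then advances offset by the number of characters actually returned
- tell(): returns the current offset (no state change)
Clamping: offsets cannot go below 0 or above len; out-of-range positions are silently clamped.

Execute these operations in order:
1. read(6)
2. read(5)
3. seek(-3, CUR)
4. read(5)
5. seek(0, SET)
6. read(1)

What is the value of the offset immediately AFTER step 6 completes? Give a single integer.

After 1 (read(6)): returned 'I1RS5C', offset=6
After 2 (read(5)): returned 'S39VD', offset=11
After 3 (seek(-3, CUR)): offset=8
After 4 (read(5)): returned '9VD43', offset=13
After 5 (seek(0, SET)): offset=0
After 6 (read(1)): returned 'I', offset=1

Answer: 1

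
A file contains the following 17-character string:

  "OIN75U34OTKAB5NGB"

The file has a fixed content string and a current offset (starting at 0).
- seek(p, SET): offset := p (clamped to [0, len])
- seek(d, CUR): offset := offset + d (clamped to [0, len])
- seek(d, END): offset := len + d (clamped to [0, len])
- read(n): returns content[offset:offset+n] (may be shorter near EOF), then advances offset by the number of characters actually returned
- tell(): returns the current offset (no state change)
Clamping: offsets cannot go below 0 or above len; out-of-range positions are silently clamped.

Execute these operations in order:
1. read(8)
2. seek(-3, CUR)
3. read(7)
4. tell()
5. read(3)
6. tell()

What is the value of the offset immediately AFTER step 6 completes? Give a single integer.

After 1 (read(8)): returned 'OIN75U34', offset=8
After 2 (seek(-3, CUR)): offset=5
After 3 (read(7)): returned 'U34OTKA', offset=12
After 4 (tell()): offset=12
After 5 (read(3)): returned 'B5N', offset=15
After 6 (tell()): offset=15

Answer: 15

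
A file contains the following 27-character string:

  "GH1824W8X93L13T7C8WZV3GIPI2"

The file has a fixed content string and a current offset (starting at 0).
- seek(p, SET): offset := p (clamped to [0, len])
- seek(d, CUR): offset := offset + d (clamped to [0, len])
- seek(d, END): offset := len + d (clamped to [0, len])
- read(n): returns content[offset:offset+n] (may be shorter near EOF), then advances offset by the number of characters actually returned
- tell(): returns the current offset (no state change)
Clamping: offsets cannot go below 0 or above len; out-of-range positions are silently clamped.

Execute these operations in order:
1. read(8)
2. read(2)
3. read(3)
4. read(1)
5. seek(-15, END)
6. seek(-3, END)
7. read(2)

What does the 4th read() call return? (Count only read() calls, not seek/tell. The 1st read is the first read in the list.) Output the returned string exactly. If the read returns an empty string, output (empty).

Answer: 3

Derivation:
After 1 (read(8)): returned 'GH1824W8', offset=8
After 2 (read(2)): returned 'X9', offset=10
After 3 (read(3)): returned '3L1', offset=13
After 4 (read(1)): returned '3', offset=14
After 5 (seek(-15, END)): offset=12
After 6 (seek(-3, END)): offset=24
After 7 (read(2)): returned 'PI', offset=26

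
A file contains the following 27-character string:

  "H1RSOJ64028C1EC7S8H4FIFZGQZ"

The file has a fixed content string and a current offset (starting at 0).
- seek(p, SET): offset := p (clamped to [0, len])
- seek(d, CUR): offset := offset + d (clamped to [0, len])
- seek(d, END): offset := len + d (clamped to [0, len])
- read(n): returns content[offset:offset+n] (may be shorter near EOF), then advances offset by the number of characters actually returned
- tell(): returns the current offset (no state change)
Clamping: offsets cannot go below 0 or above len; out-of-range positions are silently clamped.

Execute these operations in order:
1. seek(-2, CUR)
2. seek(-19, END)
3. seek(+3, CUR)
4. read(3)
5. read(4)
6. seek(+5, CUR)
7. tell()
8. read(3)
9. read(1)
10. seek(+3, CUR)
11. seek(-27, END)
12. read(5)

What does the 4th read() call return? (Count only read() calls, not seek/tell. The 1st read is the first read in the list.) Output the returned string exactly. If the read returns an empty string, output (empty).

Answer: Z

Derivation:
After 1 (seek(-2, CUR)): offset=0
After 2 (seek(-19, END)): offset=8
After 3 (seek(+3, CUR)): offset=11
After 4 (read(3)): returned 'C1E', offset=14
After 5 (read(4)): returned 'C7S8', offset=18
After 6 (seek(+5, CUR)): offset=23
After 7 (tell()): offset=23
After 8 (read(3)): returned 'ZGQ', offset=26
After 9 (read(1)): returned 'Z', offset=27
After 10 (seek(+3, CUR)): offset=27
After 11 (seek(-27, END)): offset=0
After 12 (read(5)): returned 'H1RSO', offset=5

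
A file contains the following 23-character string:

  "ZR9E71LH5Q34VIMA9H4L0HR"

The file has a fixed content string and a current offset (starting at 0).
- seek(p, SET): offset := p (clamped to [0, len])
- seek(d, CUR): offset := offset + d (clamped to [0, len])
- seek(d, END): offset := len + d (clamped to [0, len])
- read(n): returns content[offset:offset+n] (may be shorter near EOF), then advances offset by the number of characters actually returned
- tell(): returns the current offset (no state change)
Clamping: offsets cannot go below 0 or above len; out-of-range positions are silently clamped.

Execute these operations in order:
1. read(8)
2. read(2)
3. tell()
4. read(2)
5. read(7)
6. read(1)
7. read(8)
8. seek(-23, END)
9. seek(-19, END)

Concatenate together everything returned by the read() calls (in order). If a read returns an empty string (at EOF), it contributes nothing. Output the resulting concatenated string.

Answer: ZR9E71LH5Q34VIMA9H4L0HR

Derivation:
After 1 (read(8)): returned 'ZR9E71LH', offset=8
After 2 (read(2)): returned '5Q', offset=10
After 3 (tell()): offset=10
After 4 (read(2)): returned '34', offset=12
After 5 (read(7)): returned 'VIMA9H4', offset=19
After 6 (read(1)): returned 'L', offset=20
After 7 (read(8)): returned '0HR', offset=23
After 8 (seek(-23, END)): offset=0
After 9 (seek(-19, END)): offset=4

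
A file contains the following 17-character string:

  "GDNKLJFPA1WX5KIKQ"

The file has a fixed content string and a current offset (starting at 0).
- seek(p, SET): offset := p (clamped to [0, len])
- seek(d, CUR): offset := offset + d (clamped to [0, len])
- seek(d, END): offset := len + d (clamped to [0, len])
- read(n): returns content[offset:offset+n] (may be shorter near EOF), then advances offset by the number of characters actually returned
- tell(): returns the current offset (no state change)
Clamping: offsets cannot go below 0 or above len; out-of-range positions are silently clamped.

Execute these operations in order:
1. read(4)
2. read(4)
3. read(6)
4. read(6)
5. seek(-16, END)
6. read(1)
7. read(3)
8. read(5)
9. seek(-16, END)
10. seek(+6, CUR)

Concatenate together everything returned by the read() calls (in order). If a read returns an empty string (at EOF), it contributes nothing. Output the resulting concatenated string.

After 1 (read(4)): returned 'GDNK', offset=4
After 2 (read(4)): returned 'LJFP', offset=8
After 3 (read(6)): returned 'A1WX5K', offset=14
After 4 (read(6)): returned 'IKQ', offset=17
After 5 (seek(-16, END)): offset=1
After 6 (read(1)): returned 'D', offset=2
After 7 (read(3)): returned 'NKL', offset=5
After 8 (read(5)): returned 'JFPA1', offset=10
After 9 (seek(-16, END)): offset=1
After 10 (seek(+6, CUR)): offset=7

Answer: GDNKLJFPA1WX5KIKQDNKLJFPA1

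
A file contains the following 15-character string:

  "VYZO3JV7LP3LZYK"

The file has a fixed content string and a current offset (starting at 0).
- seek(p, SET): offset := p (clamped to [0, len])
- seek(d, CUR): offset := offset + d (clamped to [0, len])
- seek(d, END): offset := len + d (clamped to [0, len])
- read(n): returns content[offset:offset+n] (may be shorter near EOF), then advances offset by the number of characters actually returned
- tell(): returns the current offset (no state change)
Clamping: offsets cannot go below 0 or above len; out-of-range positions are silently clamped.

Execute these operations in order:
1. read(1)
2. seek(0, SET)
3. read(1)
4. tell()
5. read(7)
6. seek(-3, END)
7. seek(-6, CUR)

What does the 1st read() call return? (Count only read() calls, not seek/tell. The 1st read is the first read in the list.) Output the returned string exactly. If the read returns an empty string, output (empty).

Answer: V

Derivation:
After 1 (read(1)): returned 'V', offset=1
After 2 (seek(0, SET)): offset=0
After 3 (read(1)): returned 'V', offset=1
After 4 (tell()): offset=1
After 5 (read(7)): returned 'YZO3JV7', offset=8
After 6 (seek(-3, END)): offset=12
After 7 (seek(-6, CUR)): offset=6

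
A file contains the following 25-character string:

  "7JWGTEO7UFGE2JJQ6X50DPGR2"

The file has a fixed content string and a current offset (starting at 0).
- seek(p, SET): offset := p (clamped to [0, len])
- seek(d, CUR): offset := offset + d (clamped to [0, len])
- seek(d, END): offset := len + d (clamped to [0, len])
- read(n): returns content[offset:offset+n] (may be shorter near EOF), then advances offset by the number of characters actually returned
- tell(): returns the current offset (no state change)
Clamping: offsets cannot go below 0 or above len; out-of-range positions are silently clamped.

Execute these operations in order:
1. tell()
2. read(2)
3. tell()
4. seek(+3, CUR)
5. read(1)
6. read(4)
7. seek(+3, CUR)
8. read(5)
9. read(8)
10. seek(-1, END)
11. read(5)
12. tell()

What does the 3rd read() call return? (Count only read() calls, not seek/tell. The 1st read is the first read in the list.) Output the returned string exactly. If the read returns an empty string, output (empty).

After 1 (tell()): offset=0
After 2 (read(2)): returned '7J', offset=2
After 3 (tell()): offset=2
After 4 (seek(+3, CUR)): offset=5
After 5 (read(1)): returned 'E', offset=6
After 6 (read(4)): returned 'O7UF', offset=10
After 7 (seek(+3, CUR)): offset=13
After 8 (read(5)): returned 'JJQ6X', offset=18
After 9 (read(8)): returned '50DPGR2', offset=25
After 10 (seek(-1, END)): offset=24
After 11 (read(5)): returned '2', offset=25
After 12 (tell()): offset=25

Answer: O7UF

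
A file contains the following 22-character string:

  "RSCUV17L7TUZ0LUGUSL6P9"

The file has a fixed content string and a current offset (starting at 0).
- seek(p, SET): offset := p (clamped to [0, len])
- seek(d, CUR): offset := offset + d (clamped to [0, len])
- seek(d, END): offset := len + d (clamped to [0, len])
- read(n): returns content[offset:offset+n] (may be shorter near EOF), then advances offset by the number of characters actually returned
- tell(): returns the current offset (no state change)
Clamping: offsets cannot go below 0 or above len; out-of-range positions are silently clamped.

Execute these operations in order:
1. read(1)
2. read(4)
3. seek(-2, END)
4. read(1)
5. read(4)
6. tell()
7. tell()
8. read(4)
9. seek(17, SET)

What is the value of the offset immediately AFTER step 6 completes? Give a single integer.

After 1 (read(1)): returned 'R', offset=1
After 2 (read(4)): returned 'SCUV', offset=5
After 3 (seek(-2, END)): offset=20
After 4 (read(1)): returned 'P', offset=21
After 5 (read(4)): returned '9', offset=22
After 6 (tell()): offset=22

Answer: 22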